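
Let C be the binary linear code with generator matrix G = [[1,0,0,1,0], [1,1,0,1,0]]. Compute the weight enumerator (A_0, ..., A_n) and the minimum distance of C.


Weight distribution: A_0 = 1, A_1 = 1, A_2 = 1, A_3 = 1. Minimum distance d = 1.

Enumerate all 2^2 = 4 messages m ∈ F_2^2.
For each, compute codeword c = mG in F_2^5, then tally its weight.
  m = 00 → c = 00000, weight = 0.
  m = 10 → c = 10010, weight = 2.
  m = 01 → c = 11010, weight = 3.
  m = 11 → c = 01000, weight = 1.
Tally weights:
  weight 0: 1 codewords.
  weight 1: 1 codewords.
  weight 2: 1 codewords.
  weight 3: 1 codewords.
Minimum distance d = smallest w > 0 with A_w > 0 = 1.
Sanity: Σ A_w = 4 = 2^2 = 4 ✓.


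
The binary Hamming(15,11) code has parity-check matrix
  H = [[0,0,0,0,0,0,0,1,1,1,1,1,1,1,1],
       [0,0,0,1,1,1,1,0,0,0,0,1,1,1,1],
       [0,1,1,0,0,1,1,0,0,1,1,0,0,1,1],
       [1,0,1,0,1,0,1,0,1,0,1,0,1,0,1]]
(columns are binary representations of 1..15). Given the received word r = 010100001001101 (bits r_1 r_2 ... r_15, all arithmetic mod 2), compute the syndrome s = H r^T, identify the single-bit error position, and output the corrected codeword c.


s = (0, 0, 0, 1)^T, error position = 1, corrected codeword c = 110100001001101

Compute s = H r^T mod 2 one row at a time:
  s_1 = 0 + 1 + 0 + 0 + 1 + 1 + 0 + 1 = 4 ≡ 0 (mod 2).
  s_2 = 1 + 0 + 0 + 0 + 1 + 1 + 0 + 1 = 4 ≡ 0 (mod 2).
  s_3 = 1 + 0 + 0 + 0 + 0 + 0 + 0 + 1 = 2 ≡ 0 (mod 2).
  s_4 = 0 + 0 + 0 + 0 + 1 + 0 + 1 + 1 = 3 ≡ 1 (mod 2).
s = (0, 0, 0, 1)^T — this equals column 1 of H (binary 0001), so error is at position 1.
Correct: flip bit 1 of r = 010100001001101 to get c = 110100001001101.


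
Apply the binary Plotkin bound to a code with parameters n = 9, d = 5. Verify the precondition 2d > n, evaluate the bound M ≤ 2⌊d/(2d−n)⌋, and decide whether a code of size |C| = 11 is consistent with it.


Plotkin bound M ≤ 10; given |C| = 11 > bound (violated).

Check applicability: 2d = 10, n = 9.
2d − n = 1 > 0, so Plotkin applies.
Compute d/(2d−n) = 5/1 ≈ 5.0000.
⌊d/(2d−n)⌋ = 5.
Plotkin bound: M ≤ 2·5 = 10.
Given |C| = 11, check: VIOLATED.
This |C| is above the Plotkin bound, so no binary code with n = 9, d = 5 and 11 codewords exists.


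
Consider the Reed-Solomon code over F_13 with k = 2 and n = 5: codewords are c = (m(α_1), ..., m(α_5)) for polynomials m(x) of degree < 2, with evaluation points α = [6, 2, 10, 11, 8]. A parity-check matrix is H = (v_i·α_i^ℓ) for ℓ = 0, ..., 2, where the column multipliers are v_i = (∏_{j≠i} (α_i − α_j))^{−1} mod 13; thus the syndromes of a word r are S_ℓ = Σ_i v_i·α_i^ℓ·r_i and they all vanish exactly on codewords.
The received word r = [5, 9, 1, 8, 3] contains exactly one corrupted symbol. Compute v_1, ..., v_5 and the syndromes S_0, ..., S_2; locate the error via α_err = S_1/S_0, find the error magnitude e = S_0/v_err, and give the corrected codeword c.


S = (12, 2, 9), error at position 4, error magnitude e = 8, c = [5, 9, 1, 0, 3].

Step 1: column multipliers v_i = (∏_{j≠i}(α_i − α_j))^{−1} mod 13.
  i = 1 (α = 6): (6−2)(6−10)(6−11)(6−8) = 4·(−4)·(−5)·(−2) = −160 ≡ 9, so v_1 = 9^{−1} = 3 (mod 13).
  i = 2 (α = 2): (2−6)(2−10)(2−11)(2−8) = (−4)·(−8)·(−9)·(−6) = 1728 ≡ 12, so v_2 = 12^{−1} = 12 (mod 13).
  i = 3 (α = 10): (10−6)(10−2)(10−11)(10−8) = 4·8·(−1)·2 = −64 ≡ 1, so v_3 = 1^{−1} = 1 (mod 13).
  i = 4 (α = 11): (11−6)(11−2)(11−10)(11−8) = 5·9·1·3 = 135 ≡ 5, so v_4 = 5^{−1} = 8 (mod 13).
  i = 5 (α = 8): (8−6)(8−2)(8−10)(8−11) = 2·6·(−2)·(−3) = 72 ≡ 7, so v_5 = 7^{−1} = 2 (mod 13).
  v = [3, 12, 1, 8, 2].
Step 2: syndromes of r = [5, 9, 1, 8, 3] (all sums mod 13).
  S_0 = Σ v_i r_i = 3·5 + 12·9 + 1·1 + 8·8 + 2·3 = 194 ≡ 12.
  S_1 = Σ v_i α_i r_i = 3·6·5 + 12·2·9 + 1·10·1 + 8·11·8 + 2·8·3 = 1068 ≡ 2.
  α_i^2 mod 13 = [10, 4, 9, 4, 12].
  S_2 = Σ v_i α_i^2 r_i = 3·10·5 + 12·4·9 + 1·9·1 + 8·4·8 + 2·12·3 = 919 ≡ 9.
  S = (12, 2, 9) ≠ 0, so r is not a codeword (an error is present).
Step 3: locate the error. For a single error e at position i, S_ℓ = v_i·e·α_i^ℓ, so α_err = S_1/S_0.
  S_0^{−1} = 12^{−1} = 12 (mod 13), so α_err = 2·12 = 24 ≡ 11 = α_4. Error position i = 4.
  Consistency check: S_2/S_1 = 9·7 = 63 ≡ 11 = α_err ✓ (single-error assumption holds).
Step 4: error magnitude e = S_0/v_4 = S_0·∏_{j≠4}(α_4 − α_j) = 12·5 = 60 ≡ 8 (mod 13).
Step 5: correct position 4: c_4 = r_4 − e = 8 − 8 ≡ 0 (mod 13). Hence c = [5, 9, 1, 0, 3].
  Check: interpolating c through the α_i gives m(x) = 11 + 12·x (degree < 2) with m(α_i) = c_i for every i, so c is indeed a codeword.


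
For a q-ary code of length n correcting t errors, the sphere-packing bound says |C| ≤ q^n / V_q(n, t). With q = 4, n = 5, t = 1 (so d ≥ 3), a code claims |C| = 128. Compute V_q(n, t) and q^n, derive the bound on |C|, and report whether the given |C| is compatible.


V_q(n, t) = 16, q^n = 1024, Hamming bound = 64, |C| = 128 > bound (violated).

Step 1: Compute V_q(n, t) = Σ_{j=0}^1 C(n, j) (q−1)^j.
  j = 0: C(5,0)·(3)^0 = 1·1 = 1.
  j = 1: C(5,1)·(3)^1 = 5·3 = 15.
  V_q(n, t) = 1 + 15 = 16.
Step 2: q^n = 4^5 = 1024.
Step 3: Hamming bound ⌊q^n / V_q(n,t)⌋ = ⌊1024/16⌋ = 64.
Step 4: Compare |C| = 128 to 64: violated.
The claimed |C| lies above the Hamming bound, so no 4-ary code of length 5 with d ≥ 3 can have 128 codewords.


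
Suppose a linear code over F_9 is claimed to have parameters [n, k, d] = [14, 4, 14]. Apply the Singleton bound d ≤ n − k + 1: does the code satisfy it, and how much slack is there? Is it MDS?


Singleton RHS = n − k + 1 = 11, slack = -3, bound violated (no such code; not MDS).

Singleton bound: d ≤ n − k + 1.
Here n = 14, k = 4, so n − k + 1 = 11.
Given d = 14, check d ≤ 11: NO.
Slack = (n − k + 1) − d = -3.
The slack is negative: d = 14 exceeds n − k + 1 = 11 by 3, so the Singleton bound is violated and no linear [14, 4, 14]_9 code can exist. In particular it is not MDS (MDS requires d = n − k + 1 exactly).
Description: the claimed parameters are [14, 4, 14]_9; such a code would be impossible (violates the Singleton bound).


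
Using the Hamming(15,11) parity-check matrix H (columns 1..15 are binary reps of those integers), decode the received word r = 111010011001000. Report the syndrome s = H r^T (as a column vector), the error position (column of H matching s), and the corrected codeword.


s = (1, 0, 0, 0)^T, error position = 8, corrected codeword c = 111010001001000

Compute s = H r^T mod 2 one row at a time:
  s_1 = 1 + 1 + 0 + 0 + 1 + 0 + 0 + 0 = 3 ≡ 1 (mod 2).
  s_2 = 0 + 1 + 0 + 0 + 1 + 0 + 0 + 0 = 2 ≡ 0 (mod 2).
  s_3 = 1 + 1 + 0 + 0 + 0 + 0 + 0 + 0 = 2 ≡ 0 (mod 2).
  s_4 = 1 + 1 + 1 + 0 + 1 + 0 + 0 + 0 = 4 ≡ 0 (mod 2).
s = (1, 0, 0, 0)^T — this equals column 8 of H (binary 1000), so error is at position 8.
Correct: flip bit 8 of r = 111010011001000 to get c = 111010001001000.


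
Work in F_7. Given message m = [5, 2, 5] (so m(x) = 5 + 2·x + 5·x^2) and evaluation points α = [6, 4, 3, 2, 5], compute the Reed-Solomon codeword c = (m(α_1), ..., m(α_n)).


c = [1, 2, 0, 1, 0]

Message polynomial: m(x) = 5 + 2·x + 5·x^2 (mod 7).
For each evaluation point α_i, compute m(α_i) mod 7:
  α_1 = 6: Horner steps 5 → 4 → 1, so m(6) = 1.
  α_2 = 4: Horner steps 5 → 1 → 2, so m(4) = 2.
  α_3 = 3: Horner steps 5 → 3 → 0, so m(3) = 0.
  α_4 = 2: Horner steps 5 → 5 → 1, so m(2) = 1.
  α_5 = 5: Horner steps 5 → 6 → 0, so m(5) = 0.
Codeword c = [1, 2, 0, 1, 0] ∈ F_7^5.


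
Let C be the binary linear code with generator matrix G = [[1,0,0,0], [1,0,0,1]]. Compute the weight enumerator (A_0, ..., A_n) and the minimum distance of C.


Weight distribution: A_0 = 1, A_1 = 2, A_2 = 1. Minimum distance d = 1.

Enumerate all 2^2 = 4 messages m ∈ F_2^2.
For each, compute codeword c = mG in F_2^4, then tally its weight.
  m = 00 → c = 0000, weight = 0.
  m = 10 → c = 1000, weight = 1.
  m = 01 → c = 1001, weight = 2.
  m = 11 → c = 0001, weight = 1.
Tally weights:
  weight 0: 1 codewords.
  weight 1: 2 codewords.
  weight 2: 1 codewords.
Minimum distance d = smallest w > 0 with A_w > 0 = 1.
Sanity: Σ A_w = 4 = 2^2 = 4 ✓.


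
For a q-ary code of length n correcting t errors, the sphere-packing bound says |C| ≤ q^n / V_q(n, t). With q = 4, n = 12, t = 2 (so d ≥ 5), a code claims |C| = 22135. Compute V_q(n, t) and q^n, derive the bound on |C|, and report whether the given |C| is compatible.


V_q(n, t) = 631, q^n = 16777216, Hamming bound = 26588, |C| = 22135 ≤ bound (satisfied).

Step 1: Compute V_q(n, t) = Σ_{j=0}^2 C(n, j) (q−1)^j.
  j = 0: C(12,0)·(3)^0 = 1·1 = 1.
  j = 1: C(12,1)·(3)^1 = 12·3 = 36.
  j = 2: C(12,2)·(3)^2 = 66·9 = 594.
  V_q(n, t) = 1 + 36 + 594 = 631.
Step 2: q^n = 4^12 = 16777216.
Step 3: Hamming bound ⌊q^n / V_q(n,t)⌋ = ⌊16777216/631⌋ = 26588.
Step 4: Compare |C| = 22135 to 26588: satisfied.
The claimed |C| lies below the Hamming bound.


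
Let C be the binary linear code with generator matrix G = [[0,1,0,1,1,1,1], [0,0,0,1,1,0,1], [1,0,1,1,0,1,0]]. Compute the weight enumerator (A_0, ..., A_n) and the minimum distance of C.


Weight distribution: A_0 = 1, A_2 = 1, A_3 = 1, A_4 = 2, A_5 = 3. Minimum distance d = 2.

Enumerate all 2^3 = 8 messages m ∈ F_2^3.
For each, compute codeword c = mG in F_2^7, then tally its weight.
  m = 000 → c = 0000000, weight = 0.
  m = 100 → c = 0101111, weight = 5.
  m = 010 → c = 0001101, weight = 3.
  m = 110 → c = 0100010, weight = 2.
  m = 001 → c = 1011010, weight = 4.
  m = 101 → c = 1110101, weight = 5.
  m = 011 → c = 1010111, weight = 5.
  m = 111 → c = 1111000, weight = 4.
Tally weights:
  weight 0: 1 codewords.
  weight 2: 1 codewords.
  weight 3: 1 codewords.
  weight 4: 2 codewords.
  weight 5: 3 codewords.
Minimum distance d = smallest w > 0 with A_w > 0 = 2.
Sanity: Σ A_w = 8 = 2^3 = 8 ✓.


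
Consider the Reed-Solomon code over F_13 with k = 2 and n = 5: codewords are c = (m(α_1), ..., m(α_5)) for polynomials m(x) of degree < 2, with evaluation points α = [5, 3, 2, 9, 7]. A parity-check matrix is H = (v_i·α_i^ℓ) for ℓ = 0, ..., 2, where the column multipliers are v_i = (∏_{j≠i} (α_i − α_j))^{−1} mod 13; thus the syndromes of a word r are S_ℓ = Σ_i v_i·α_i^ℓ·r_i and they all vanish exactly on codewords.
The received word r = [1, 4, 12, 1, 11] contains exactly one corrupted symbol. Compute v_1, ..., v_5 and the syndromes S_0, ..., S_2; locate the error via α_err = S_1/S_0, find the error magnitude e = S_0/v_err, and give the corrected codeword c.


S = (10, 12, 4), error at position 4, error magnitude e = 6, c = [1, 4, 12, 8, 11].

Step 1: column multipliers v_i = (∏_{j≠i}(α_i − α_j))^{−1} mod 13.
  i = 1 (α = 5): (5−3)(5−2)(5−9)(5−7) = 2·3·(−4)·(−2) = 48 ≡ 9, so v_1 = 9^{−1} = 3 (mod 13).
  i = 2 (α = 3): (3−5)(3−2)(3−9)(3−7) = (−2)·1·(−6)·(−4) = −48 ≡ 4, so v_2 = 4^{−1} = 10 (mod 13).
  i = 3 (α = 2): (2−5)(2−3)(2−9)(2−7) = (−3)·(−1)·(−7)·(−5) = 105 ≡ 1, so v_3 = 1^{−1} = 1 (mod 13).
  i = 4 (α = 9): (9−5)(9−3)(9−2)(9−7) = 4·6·7·2 = 336 ≡ 11, so v_4 = 11^{−1} = 6 (mod 13).
  i = 5 (α = 7): (7−5)(7−3)(7−2)(7−9) = 2·4·5·(−2) = −80 ≡ 11, so v_5 = 11^{−1} = 6 (mod 13).
  v = [3, 10, 1, 6, 6].
Step 2: syndromes of r = [1, 4, 12, 1, 11] (all sums mod 13).
  S_0 = Σ v_i r_i = 3·1 + 10·4 + 1·12 + 6·1 + 6·11 = 127 ≡ 10.
  S_1 = Σ v_i α_i r_i = 3·5·1 + 10·3·4 + 1·2·12 + 6·9·1 + 6·7·11 = 675 ≡ 12.
  α_i^2 mod 13 = [12, 9, 4, 3, 10].
  S_2 = Σ v_i α_i^2 r_i = 3·12·1 + 10·9·4 + 1·4·12 + 6·3·1 + 6·10·11 = 1122 ≡ 4.
  S = (10, 12, 4) ≠ 0, so r is not a codeword (an error is present).
Step 3: locate the error. For a single error e at position i, S_ℓ = v_i·e·α_i^ℓ, so α_err = S_1/S_0.
  S_0^{−1} = 10^{−1} = 4 (mod 13), so α_err = 12·4 = 48 ≡ 9 = α_4. Error position i = 4.
  Consistency check: S_2/S_1 = 4·12 = 48 ≡ 9 = α_err ✓ (single-error assumption holds).
Step 4: error magnitude e = S_0/v_4 = S_0·∏_{j≠4}(α_4 − α_j) = 10·11 = 110 ≡ 6 (mod 13).
Step 5: correct position 4: c_4 = r_4 − e = 1 − 6 ≡ 8 (mod 13). Hence c = [1, 4, 12, 8, 11].
  Check: interpolating c through the α_i gives m(x) = 2 + 5·x (degree < 2) with m(α_i) = c_i for every i, so c is indeed a codeword.


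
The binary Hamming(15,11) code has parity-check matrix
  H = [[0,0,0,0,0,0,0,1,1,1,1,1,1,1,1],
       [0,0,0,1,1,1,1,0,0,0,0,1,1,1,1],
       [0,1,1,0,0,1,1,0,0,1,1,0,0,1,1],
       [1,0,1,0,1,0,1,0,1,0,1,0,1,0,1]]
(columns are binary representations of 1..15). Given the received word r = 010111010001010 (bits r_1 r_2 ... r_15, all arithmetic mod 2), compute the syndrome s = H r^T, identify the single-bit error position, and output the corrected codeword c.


s = (1, 1, 1, 1)^T, error position = 15, corrected codeword c = 010111010001011

Compute s = H r^T mod 2 one row at a time:
  s_1 = 1 + 0 + 0 + 0 + 1 + 0 + 1 + 0 = 3 ≡ 1 (mod 2).
  s_2 = 1 + 1 + 1 + 0 + 1 + 0 + 1 + 0 = 5 ≡ 1 (mod 2).
  s_3 = 1 + 0 + 1 + 0 + 0 + 0 + 1 + 0 = 3 ≡ 1 (mod 2).
  s_4 = 0 + 0 + 1 + 0 + 0 + 0 + 0 + 0 = 1 ≡ 1 (mod 2).
s = (1, 1, 1, 1)^T — this equals column 15 of H (binary 1111), so error is at position 15.
Correct: flip bit 15 of r = 010111010001010 to get c = 010111010001011.


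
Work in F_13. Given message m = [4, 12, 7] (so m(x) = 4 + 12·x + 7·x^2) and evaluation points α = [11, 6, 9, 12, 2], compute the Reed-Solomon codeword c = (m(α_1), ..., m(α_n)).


c = [8, 3, 3, 12, 4]

Message polynomial: m(x) = 4 + 12·x + 7·x^2 (mod 13).
For each evaluation point α_i, compute m(α_i) mod 13:
  α_1 = 11: Horner steps 7 → 11 → 8, so m(11) = 8.
  α_2 = 6: Horner steps 7 → 2 → 3, so m(6) = 3.
  α_3 = 9: Horner steps 7 → 10 → 3, so m(9) = 3.
  α_4 = 12: Horner steps 7 → 5 → 12, so m(12) = 12.
  α_5 = 2: Horner steps 7 → 0 → 4, so m(2) = 4.
Codeword c = [8, 3, 3, 12, 4] ∈ F_13^5.


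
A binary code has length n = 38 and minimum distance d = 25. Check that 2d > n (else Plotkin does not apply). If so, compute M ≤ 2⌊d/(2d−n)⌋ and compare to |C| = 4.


Plotkin bound M ≤ 4; given |C| = 4 ≤ bound (satisfied).

Check applicability: 2d = 50, n = 38.
2d − n = 12 > 0, so Plotkin applies.
Compute d/(2d−n) = 25/12 ≈ 2.0833.
⌊d/(2d−n)⌋ = 2.
Plotkin bound: M ≤ 2·2 = 4.
Given |C| = 4, check: satisfied.
This |C| is at the Plotkin bound.


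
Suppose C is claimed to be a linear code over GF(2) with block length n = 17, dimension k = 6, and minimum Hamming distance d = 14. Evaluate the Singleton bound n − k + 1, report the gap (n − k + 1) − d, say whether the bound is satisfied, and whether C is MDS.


Singleton RHS = n − k + 1 = 12, slack = -2, bound violated (no such code; not MDS).

Singleton bound: d ≤ n − k + 1.
Here n = 17, k = 6, so n − k + 1 = 12.
Given d = 14, check d ≤ 12: NO.
Slack = (n − k + 1) − d = -2.
The slack is negative: d = 14 exceeds n − k + 1 = 12 by 2, so the Singleton bound is violated and no linear [17, 6, 14]_2 code can exist. In particular it is not MDS (MDS requires d = n − k + 1 exactly).
Description: the claimed parameters are [17, 6, 14]_2; such a code would be impossible (violates the Singleton bound).


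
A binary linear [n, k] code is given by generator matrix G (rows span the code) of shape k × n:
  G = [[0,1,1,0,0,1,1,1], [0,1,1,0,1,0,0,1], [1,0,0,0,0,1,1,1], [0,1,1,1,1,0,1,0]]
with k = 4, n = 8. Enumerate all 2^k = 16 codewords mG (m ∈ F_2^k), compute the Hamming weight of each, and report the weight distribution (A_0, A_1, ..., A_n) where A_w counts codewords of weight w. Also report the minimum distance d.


Weight distribution: A_0 = 1, A_3 = 5, A_4 = 5, A_5 = 2, A_6 = 2, A_7 = 1. Minimum distance d = 3.

Enumerate all 2^4 = 16 messages m ∈ F_2^4.
For each, compute codeword c = mG in F_2^8, then tally its weight.
  m = 0000 → c = 00000000, weight = 0.
  m = 1000 → c = 01100111, weight = 5.
  m = 0100 → c = 01101001, weight = 4.
  m = 1100 → c = 00001110, weight = 3.
  m = 0010 → c = 10000111, weight = 4.
  m = 1010 → c = 11100000, weight = 3.
  m = 0110 → c = 11101110, weight = 6.
  m = 1110 → c = 10001001, weight = 3.
  m = 0001 → c = 01111010, weight = 5.
  m = 1001 → c = 00011101, weight = 4.
  m = 0101 → c = 00010011, weight = 3.
  m = 1101 → c = 01110100, weight = 4.
  m = 0011 → c = 11111101, weight = 7.
  m = 1011 → c = 10011010, weight = 4.
  m = 0111 → c = 10010100, weight = 3.
  m = 1111 → c = 11110011, weight = 6.
Tally weights:
  weight 0: 1 codewords.
  weight 3: 5 codewords.
  weight 4: 5 codewords.
  weight 5: 2 codewords.
  weight 6: 2 codewords.
  weight 7: 1 codewords.
Minimum distance d = smallest w > 0 with A_w > 0 = 3.
Sanity: Σ A_w = 16 = 2^4 = 16 ✓.


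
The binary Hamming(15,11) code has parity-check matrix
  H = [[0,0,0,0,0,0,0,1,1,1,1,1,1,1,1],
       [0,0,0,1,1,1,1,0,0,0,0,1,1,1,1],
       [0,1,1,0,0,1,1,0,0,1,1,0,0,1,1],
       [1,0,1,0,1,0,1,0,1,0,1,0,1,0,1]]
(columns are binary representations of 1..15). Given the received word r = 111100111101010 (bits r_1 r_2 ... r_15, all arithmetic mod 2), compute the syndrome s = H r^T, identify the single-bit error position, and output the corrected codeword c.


s = (1, 0, 1, 0)^T, error position = 10, corrected codeword c = 111100111001010

Compute s = H r^T mod 2 one row at a time:
  s_1 = 1 + 1 + 1 + 0 + 1 + 0 + 1 + 0 = 5 ≡ 1 (mod 2).
  s_2 = 1 + 0 + 0 + 1 + 1 + 0 + 1 + 0 = 4 ≡ 0 (mod 2).
  s_3 = 1 + 1 + 0 + 1 + 1 + 0 + 1 + 0 = 5 ≡ 1 (mod 2).
  s_4 = 1 + 1 + 0 + 1 + 1 + 0 + 0 + 0 = 4 ≡ 0 (mod 2).
s = (1, 0, 1, 0)^T — this equals column 10 of H (binary 1010), so error is at position 10.
Correct: flip bit 10 of r = 111100111101010 to get c = 111100111001010.


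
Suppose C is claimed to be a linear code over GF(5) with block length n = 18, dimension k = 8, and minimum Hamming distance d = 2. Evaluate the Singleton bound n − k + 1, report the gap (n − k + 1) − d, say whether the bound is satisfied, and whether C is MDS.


Singleton RHS = n − k + 1 = 11, slack = 9, bound satisfied, not MDS.

Singleton bound: d ≤ n − k + 1.
Here n = 18, k = 8, so n − k + 1 = 11.
Given d = 2, check d ≤ 11: YES.
Slack = (n − k + 1) − d = 9.
The code is NOT MDS (slack = 9 > 0).
Description: the claimed parameters are [18, 8, 2]_5; such a code would be non-MDS.


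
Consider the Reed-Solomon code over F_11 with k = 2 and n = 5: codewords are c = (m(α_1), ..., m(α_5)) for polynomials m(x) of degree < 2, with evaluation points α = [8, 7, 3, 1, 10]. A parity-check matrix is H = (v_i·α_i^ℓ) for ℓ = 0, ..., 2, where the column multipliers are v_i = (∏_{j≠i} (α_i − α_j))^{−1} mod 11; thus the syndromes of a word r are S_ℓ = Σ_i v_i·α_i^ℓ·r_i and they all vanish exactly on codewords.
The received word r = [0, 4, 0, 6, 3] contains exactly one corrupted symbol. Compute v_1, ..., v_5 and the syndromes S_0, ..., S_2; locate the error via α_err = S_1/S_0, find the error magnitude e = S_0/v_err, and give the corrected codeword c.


S = (4, 1, 3), error at position 3, error magnitude e = 2, c = [0, 4, 9, 6, 3].

Step 1: column multipliers v_i = (∏_{j≠i}(α_i − α_j))^{−1} mod 11.
  i = 1 (α = 8): (8−7)(8−3)(8−1)(8−10) = 1·5·7·(−2) = −70 ≡ 7, so v_1 = 7^{−1} = 8 (mod 11).
  i = 2 (α = 7): (7−8)(7−3)(7−1)(7−10) = (−1)·4·6·(−3) = 72 ≡ 6, so v_2 = 6^{−1} = 2 (mod 11).
  i = 3 (α = 3): (3−8)(3−7)(3−1)(3−10) = (−5)·(−4)·2·(−7) = −280 ≡ 6, so v_3 = 6^{−1} = 2 (mod 11).
  i = 4 (α = 1): (1−8)(1−7)(1−3)(1−10) = (−7)·(−6)·(−2)·(−9) = 756 ≡ 8, so v_4 = 8^{−1} = 7 (mod 11).
  i = 5 (α = 10): (10−8)(10−7)(10−3)(10−1) = 2·3·7·9 = 378 ≡ 4, so v_5 = 4^{−1} = 3 (mod 11).
  v = [8, 2, 2, 7, 3].
Step 2: syndromes of r = [0, 4, 0, 6, 3] (all sums mod 11).
  S_0 = Σ v_i r_i = 8·0 + 2·4 + 2·0 + 7·6 + 3·3 = 59 ≡ 4.
  S_1 = Σ v_i α_i r_i = 8·8·0 + 2·7·4 + 2·3·0 + 7·1·6 + 3·10·3 = 188 ≡ 1.
  α_i^2 mod 11 = [9, 5, 9, 1, 1].
  S_2 = Σ v_i α_i^2 r_i = 8·9·0 + 2·5·4 + 2·9·0 + 7·1·6 + 3·1·3 = 91 ≡ 3.
  S = (4, 1, 3) ≠ 0, so r is not a codeword (an error is present).
Step 3: locate the error. For a single error e at position i, S_ℓ = v_i·e·α_i^ℓ, so α_err = S_1/S_0.
  S_0^{−1} = 4^{−1} = 3 (mod 11), so α_err = 1·3 = 3 ≡ 3 = α_3. Error position i = 3.
  Consistency check: S_2/S_1 = 3·1 = 3 ≡ 3 = α_err ✓ (single-error assumption holds).
Step 4: error magnitude e = S_0/v_3 = S_0·∏_{j≠3}(α_3 − α_j) = 4·6 = 24 ≡ 2 (mod 11).
Step 5: correct position 3: c_3 = r_3 − e = 0 − 2 ≡ 9 (mod 11). Hence c = [0, 4, 9, 6, 3].
  Check: interpolating c through the α_i gives m(x) = 10 + 7·x (degree < 2) with m(α_i) = c_i for every i, so c is indeed a codeword.


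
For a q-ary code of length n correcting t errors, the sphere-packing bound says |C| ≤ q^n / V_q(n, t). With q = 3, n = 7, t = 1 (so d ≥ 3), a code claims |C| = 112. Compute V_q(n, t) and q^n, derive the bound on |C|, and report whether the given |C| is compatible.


V_q(n, t) = 15, q^n = 2187, Hamming bound = 145, |C| = 112 ≤ bound (satisfied).

Step 1: Compute V_q(n, t) = Σ_{j=0}^1 C(n, j) (q−1)^j.
  j = 0: C(7,0)·(2)^0 = 1·1 = 1.
  j = 1: C(7,1)·(2)^1 = 7·2 = 14.
  V_q(n, t) = 1 + 14 = 15.
Step 2: q^n = 3^7 = 2187.
Step 3: Hamming bound ⌊q^n / V_q(n,t)⌋ = ⌊2187/15⌋ = 145.
Step 4: Compare |C| = 112 to 145: satisfied.
The claimed |C| lies below the Hamming bound.


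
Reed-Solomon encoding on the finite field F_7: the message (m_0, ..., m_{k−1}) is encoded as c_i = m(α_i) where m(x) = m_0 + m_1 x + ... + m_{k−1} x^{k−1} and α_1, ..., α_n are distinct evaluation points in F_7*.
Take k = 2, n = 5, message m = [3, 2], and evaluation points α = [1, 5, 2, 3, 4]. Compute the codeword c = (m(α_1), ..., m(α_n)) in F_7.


c = [5, 6, 0, 2, 4]

Message polynomial: m(x) = 3 + 2·x (mod 7).
For each evaluation point α_i, compute m(α_i) mod 7:
  α_1 = 1: Horner steps 2 → 5, so m(1) = 5.
  α_2 = 5: Horner steps 2 → 6, so m(5) = 6.
  α_3 = 2: Horner steps 2 → 0, so m(2) = 0.
  α_4 = 3: Horner steps 2 → 2, so m(3) = 2.
  α_5 = 4: Horner steps 2 → 4, so m(4) = 4.
Codeword c = [5, 6, 0, 2, 4] ∈ F_7^5.


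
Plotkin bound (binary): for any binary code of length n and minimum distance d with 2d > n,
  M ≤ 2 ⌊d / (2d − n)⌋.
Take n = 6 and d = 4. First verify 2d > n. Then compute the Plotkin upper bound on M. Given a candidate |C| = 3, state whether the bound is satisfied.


Plotkin bound M ≤ 4; given |C| = 3 ≤ bound (satisfied).

Check applicability: 2d = 8, n = 6.
2d − n = 2 > 0, so Plotkin applies.
Compute d/(2d−n) = 4/2 ≈ 2.0000.
⌊d/(2d−n)⌋ = 2.
Plotkin bound: M ≤ 2·2 = 4.
Given |C| = 3, check: satisfied.
This |C| is below the Plotkin bound.


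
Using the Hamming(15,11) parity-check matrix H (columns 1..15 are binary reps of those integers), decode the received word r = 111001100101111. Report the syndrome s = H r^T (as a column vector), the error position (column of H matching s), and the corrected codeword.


s = (1, 0, 1, 1)^T, error position = 11, corrected codeword c = 111001100111111

Compute s = H r^T mod 2 one row at a time:
  s_1 = 0 + 0 + 1 + 0 + 1 + 1 + 1 + 1 = 5 ≡ 1 (mod 2).
  s_2 = 0 + 0 + 1 + 1 + 1 + 1 + 1 + 1 = 6 ≡ 0 (mod 2).
  s_3 = 1 + 1 + 1 + 1 + 1 + 0 + 1 + 1 = 7 ≡ 1 (mod 2).
  s_4 = 1 + 1 + 0 + 1 + 0 + 0 + 1 + 1 = 5 ≡ 1 (mod 2).
s = (1, 0, 1, 1)^T — this equals column 11 of H (binary 1011), so error is at position 11.
Correct: flip bit 11 of r = 111001100101111 to get c = 111001100111111.


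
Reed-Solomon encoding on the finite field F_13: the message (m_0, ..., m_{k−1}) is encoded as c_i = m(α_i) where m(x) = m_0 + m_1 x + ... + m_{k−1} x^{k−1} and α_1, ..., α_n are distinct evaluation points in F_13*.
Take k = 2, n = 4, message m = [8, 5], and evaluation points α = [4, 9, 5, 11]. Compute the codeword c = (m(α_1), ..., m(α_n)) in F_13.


c = [2, 1, 7, 11]

Message polynomial: m(x) = 8 + 5·x (mod 13).
For each evaluation point α_i, compute m(α_i) mod 13:
  α_1 = 4: Horner steps 5 → 2, so m(4) = 2.
  α_2 = 9: Horner steps 5 → 1, so m(9) = 1.
  α_3 = 5: Horner steps 5 → 7, so m(5) = 7.
  α_4 = 11: Horner steps 5 → 11, so m(11) = 11.
Codeword c = [2, 1, 7, 11] ∈ F_13^4.


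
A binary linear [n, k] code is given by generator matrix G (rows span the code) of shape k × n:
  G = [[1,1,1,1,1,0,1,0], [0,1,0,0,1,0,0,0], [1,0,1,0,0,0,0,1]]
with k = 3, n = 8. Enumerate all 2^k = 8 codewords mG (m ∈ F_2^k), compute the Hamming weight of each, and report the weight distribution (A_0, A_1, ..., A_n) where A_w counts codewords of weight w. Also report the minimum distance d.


Weight distribution: A_0 = 1, A_2 = 1, A_3 = 2, A_4 = 1, A_5 = 2, A_6 = 1. Minimum distance d = 2.

Enumerate all 2^3 = 8 messages m ∈ F_2^3.
For each, compute codeword c = mG in F_2^8, then tally its weight.
  m = 000 → c = 00000000, weight = 0.
  m = 100 → c = 11111010, weight = 6.
  m = 010 → c = 01001000, weight = 2.
  m = 110 → c = 10110010, weight = 4.
  m = 001 → c = 10100001, weight = 3.
  m = 101 → c = 01011011, weight = 5.
  m = 011 → c = 11101001, weight = 5.
  m = 111 → c = 00010011, weight = 3.
Tally weights:
  weight 0: 1 codewords.
  weight 2: 1 codewords.
  weight 3: 2 codewords.
  weight 4: 1 codewords.
  weight 5: 2 codewords.
  weight 6: 1 codewords.
Minimum distance d = smallest w > 0 with A_w > 0 = 2.
Sanity: Σ A_w = 8 = 2^3 = 8 ✓.


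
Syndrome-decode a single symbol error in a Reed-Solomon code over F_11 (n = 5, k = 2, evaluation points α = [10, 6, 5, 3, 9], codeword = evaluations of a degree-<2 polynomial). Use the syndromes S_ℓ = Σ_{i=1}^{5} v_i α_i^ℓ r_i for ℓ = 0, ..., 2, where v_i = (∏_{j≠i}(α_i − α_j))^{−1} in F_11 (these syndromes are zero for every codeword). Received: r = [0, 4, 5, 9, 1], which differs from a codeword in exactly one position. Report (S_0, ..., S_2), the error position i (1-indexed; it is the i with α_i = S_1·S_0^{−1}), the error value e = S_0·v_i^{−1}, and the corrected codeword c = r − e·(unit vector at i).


S = (9, 5, 4), error at position 4, error magnitude e = 2, c = [0, 4, 5, 7, 1].

Step 1: column multipliers v_i = (∏_{j≠i}(α_i − α_j))^{−1} mod 11.
  i = 1 (α = 10): (10−6)(10−5)(10−3)(10−9) = 4·5·7·1 = 140 ≡ 8, so v_1 = 8^{−1} = 7 (mod 11).
  i = 2 (α = 6): (6−10)(6−5)(6−3)(6−9) = (−4)·1·3·(−3) = 36 ≡ 3, so v_2 = 3^{−1} = 4 (mod 11).
  i = 3 (α = 5): (5−10)(5−6)(5−3)(5−9) = (−5)·(−1)·2·(−4) = −40 ≡ 4, so v_3 = 4^{−1} = 3 (mod 11).
  i = 4 (α = 3): (3−10)(3−6)(3−5)(3−9) = (−7)·(−3)·(−2)·(−6) = 252 ≡ 10, so v_4 = 10^{−1} = 10 (mod 11).
  i = 5 (α = 9): (9−10)(9−6)(9−5)(9−3) = (−1)·3·4·6 = −72 ≡ 5, so v_5 = 5^{−1} = 9 (mod 11).
  v = [7, 4, 3, 10, 9].
Step 2: syndromes of r = [0, 4, 5, 9, 1] (all sums mod 11).
  S_0 = Σ v_i r_i = 7·0 + 4·4 + 3·5 + 10·9 + 9·1 = 130 ≡ 9.
  S_1 = Σ v_i α_i r_i = 7·10·0 + 4·6·4 + 3·5·5 + 10·3·9 + 9·9·1 = 522 ≡ 5.
  α_i^2 mod 11 = [1, 3, 3, 9, 4].
  S_2 = Σ v_i α_i^2 r_i = 7·1·0 + 4·3·4 + 3·3·5 + 10·9·9 + 9·4·1 = 939 ≡ 4.
  S = (9, 5, 4) ≠ 0, so r is not a codeword (an error is present).
Step 3: locate the error. For a single error e at position i, S_ℓ = v_i·e·α_i^ℓ, so α_err = S_1/S_0.
  S_0^{−1} = 9^{−1} = 5 (mod 11), so α_err = 5·5 = 25 ≡ 3 = α_4. Error position i = 4.
  Consistency check: S_2/S_1 = 4·9 = 36 ≡ 3 = α_err ✓ (single-error assumption holds).
Step 4: error magnitude e = S_0/v_4 = S_0·∏_{j≠4}(α_4 − α_j) = 9·10 = 90 ≡ 2 (mod 11).
Step 5: correct position 4: c_4 = r_4 − e = 9 − 2 ≡ 7 (mod 11). Hence c = [0, 4, 5, 7, 1].
  Check: interpolating c through the α_i gives m(x) = 10 + 10·x (degree < 2) with m(α_i) = c_i for every i, so c is indeed a codeword.


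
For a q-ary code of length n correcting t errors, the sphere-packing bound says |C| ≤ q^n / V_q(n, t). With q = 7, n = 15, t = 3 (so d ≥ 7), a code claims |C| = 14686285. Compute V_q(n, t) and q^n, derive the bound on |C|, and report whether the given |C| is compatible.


V_q(n, t) = 102151, q^n = 4747561509943, Hamming bound = 46475918, |C| = 14686285 ≤ bound (satisfied).

Step 1: Compute V_q(n, t) = Σ_{j=0}^3 C(n, j) (q−1)^j.
  j = 0: C(15,0)·(6)^0 = 1·1 = 1.
  j = 1: C(15,1)·(6)^1 = 15·6 = 90.
  j = 2: C(15,2)·(6)^2 = 105·36 = 3780.
  j = 3: C(15,3)·(6)^3 = 455·216 = 98280.
  V_q(n, t) = 1 + 90 + 3780 + 98280 = 102151.
Step 2: q^n = 7^15 = 4747561509943.
Step 3: Hamming bound ⌊q^n / V_q(n,t)⌋ = ⌊4747561509943/102151⌋ = 46475918.
Step 4: Compare |C| = 14686285 to 46475918: satisfied.
The claimed |C| lies below the Hamming bound.


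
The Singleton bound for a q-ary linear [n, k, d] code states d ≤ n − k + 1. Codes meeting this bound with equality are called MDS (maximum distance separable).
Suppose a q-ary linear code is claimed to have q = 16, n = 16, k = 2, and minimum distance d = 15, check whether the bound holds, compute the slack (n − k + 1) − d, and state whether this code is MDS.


Singleton RHS = n − k + 1 = 15, slack = 0, bound satisfied, MDS.

Singleton bound: d ≤ n − k + 1.
Here n = 16, k = 2, so n − k + 1 = 15.
Given d = 15, check d ≤ 15: YES.
Slack = (n − k + 1) − d = 0.
The code is MDS (slack = 0).
Description: the claimed parameters are [16, 2, 15]_16; such a code would be MDS (meets Singleton bound).


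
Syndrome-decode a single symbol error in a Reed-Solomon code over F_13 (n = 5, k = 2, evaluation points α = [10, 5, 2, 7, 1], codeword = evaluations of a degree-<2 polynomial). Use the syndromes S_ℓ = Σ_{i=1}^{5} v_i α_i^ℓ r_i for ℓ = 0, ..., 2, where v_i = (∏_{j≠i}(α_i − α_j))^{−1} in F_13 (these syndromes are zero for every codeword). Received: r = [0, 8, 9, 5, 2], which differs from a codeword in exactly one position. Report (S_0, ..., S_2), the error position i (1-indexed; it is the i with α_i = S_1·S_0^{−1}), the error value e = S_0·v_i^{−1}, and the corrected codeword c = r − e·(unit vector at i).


S = (10, 11, 3), error at position 2, error magnitude e = 4, c = [0, 4, 9, 5, 2].

Step 1: column multipliers v_i = (∏_{j≠i}(α_i − α_j))^{−1} mod 13.
  i = 1 (α = 10): (10−5)(10−2)(10−7)(10−1) = 5·8·3·9 = 1080 ≡ 1, so v_1 = 1^{−1} = 1 (mod 13).
  i = 2 (α = 5): (5−10)(5−2)(5−7)(5−1) = (−5)·3·(−2)·4 = 120 ≡ 3, so v_2 = 3^{−1} = 9 (mod 13).
  i = 3 (α = 2): (2−10)(2−5)(2−7)(2−1) = (−8)·(−3)·(−5)·1 = −120 ≡ 10, so v_3 = 10^{−1} = 4 (mod 13).
  i = 4 (α = 7): (7−10)(7−5)(7−2)(7−1) = (−3)·2·5·6 = −180 ≡ 2, so v_4 = 2^{−1} = 7 (mod 13).
  i = 5 (α = 1): (1−10)(1−5)(1−2)(1−7) = (−9)·(−4)·(−1)·(−6) = 216 ≡ 8, so v_5 = 8^{−1} = 5 (mod 13).
  v = [1, 9, 4, 7, 5].
Step 2: syndromes of r = [0, 8, 9, 5, 2] (all sums mod 13).
  S_0 = Σ v_i r_i = 1·0 + 9·8 + 4·9 + 7·5 + 5·2 = 153 ≡ 10.
  S_1 = Σ v_i α_i r_i = 1·10·0 + 9·5·8 + 4·2·9 + 7·7·5 + 5·1·2 = 687 ≡ 11.
  α_i^2 mod 13 = [9, 12, 4, 10, 1].
  S_2 = Σ v_i α_i^2 r_i = 1·9·0 + 9·12·8 + 4·4·9 + 7·10·5 + 5·1·2 = 1368 ≡ 3.
  S = (10, 11, 3) ≠ 0, so r is not a codeword (an error is present).
Step 3: locate the error. For a single error e at position i, S_ℓ = v_i·e·α_i^ℓ, so α_err = S_1/S_0.
  S_0^{−1} = 10^{−1} = 4 (mod 13), so α_err = 11·4 = 44 ≡ 5 = α_2. Error position i = 2.
  Consistency check: S_2/S_1 = 3·6 = 18 ≡ 5 = α_err ✓ (single-error assumption holds).
Step 4: error magnitude e = S_0/v_2 = S_0·∏_{j≠2}(α_2 − α_j) = 10·3 = 30 ≡ 4 (mod 13).
Step 5: correct position 2: c_2 = r_2 − e = 8 − 4 ≡ 4 (mod 13). Hence c = [0, 4, 9, 5, 2].
  Check: interpolating c through the α_i gives m(x) = 8 + 7·x (degree < 2) with m(α_i) = c_i for every i, so c is indeed a codeword.


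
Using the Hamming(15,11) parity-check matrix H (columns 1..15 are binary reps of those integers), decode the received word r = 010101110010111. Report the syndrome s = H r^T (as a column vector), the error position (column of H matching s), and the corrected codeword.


s = (1, 0, 0, 0)^T, error position = 8, corrected codeword c = 010101100010111

Compute s = H r^T mod 2 one row at a time:
  s_1 = 1 + 0 + 0 + 1 + 0 + 1 + 1 + 1 = 5 ≡ 1 (mod 2).
  s_2 = 1 + 0 + 1 + 1 + 0 + 1 + 1 + 1 = 6 ≡ 0 (mod 2).
  s_3 = 1 + 0 + 1 + 1 + 0 + 1 + 1 + 1 = 6 ≡ 0 (mod 2).
  s_4 = 0 + 0 + 0 + 1 + 0 + 1 + 1 + 1 = 4 ≡ 0 (mod 2).
s = (1, 0, 0, 0)^T — this equals column 8 of H (binary 1000), so error is at position 8.
Correct: flip bit 8 of r = 010101110010111 to get c = 010101100010111.


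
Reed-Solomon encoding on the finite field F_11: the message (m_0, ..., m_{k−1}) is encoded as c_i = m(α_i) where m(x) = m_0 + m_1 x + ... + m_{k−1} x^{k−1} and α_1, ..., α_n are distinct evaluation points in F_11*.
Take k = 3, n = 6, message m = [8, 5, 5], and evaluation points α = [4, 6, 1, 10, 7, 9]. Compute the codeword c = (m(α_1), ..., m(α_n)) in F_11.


c = [9, 9, 7, 8, 2, 7]

Message polynomial: m(x) = 8 + 5·x + 5·x^2 (mod 11).
For each evaluation point α_i, compute m(α_i) mod 11:
  α_1 = 4: Horner steps 5 → 3 → 9, so m(4) = 9.
  α_2 = 6: Horner steps 5 → 2 → 9, so m(6) = 9.
  α_3 = 1: Horner steps 5 → 10 → 7, so m(1) = 7.
  α_4 = 10: Horner steps 5 → 0 → 8, so m(10) = 8.
  α_5 = 7: Horner steps 5 → 7 → 2, so m(7) = 2.
  α_6 = 9: Horner steps 5 → 6 → 7, so m(9) = 7.
Codeword c = [9, 9, 7, 8, 2, 7] ∈ F_11^6.


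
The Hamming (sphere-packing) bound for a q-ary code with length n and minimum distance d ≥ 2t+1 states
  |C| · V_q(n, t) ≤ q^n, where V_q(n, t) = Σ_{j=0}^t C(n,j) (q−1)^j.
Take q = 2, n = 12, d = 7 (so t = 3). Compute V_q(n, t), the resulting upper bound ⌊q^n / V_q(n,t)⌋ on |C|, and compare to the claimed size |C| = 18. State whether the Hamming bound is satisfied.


V_q(n, t) = 299, q^n = 4096, Hamming bound = 13, |C| = 18 > bound (violated).

Step 1: Compute V_q(n, t) = Σ_{j=0}^3 C(n, j) (q−1)^j.
  j = 0: C(12,0)·(1)^0 = 1·1 = 1.
  j = 1: C(12,1)·(1)^1 = 12·1 = 12.
  j = 2: C(12,2)·(1)^2 = 66·1 = 66.
  j = 3: C(12,3)·(1)^3 = 220·1 = 220.
  V_q(n, t) = 1 + 12 + 66 + 220 = 299.
Step 2: q^n = 2^12 = 4096.
Step 3: Hamming bound ⌊q^n / V_q(n,t)⌋ = ⌊4096/299⌋ = 13.
Step 4: Compare |C| = 18 to 13: violated.
The claimed |C| lies above the Hamming bound, so no 2-ary code of length 12 with d ≥ 7 can have 18 codewords.


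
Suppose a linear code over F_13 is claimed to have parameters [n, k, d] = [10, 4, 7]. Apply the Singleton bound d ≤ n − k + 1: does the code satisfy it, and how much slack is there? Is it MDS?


Singleton RHS = n − k + 1 = 7, slack = 0, bound satisfied, MDS.

Singleton bound: d ≤ n − k + 1.
Here n = 10, k = 4, so n − k + 1 = 7.
Given d = 7, check d ≤ 7: YES.
Slack = (n − k + 1) − d = 0.
The code is MDS (slack = 0).
Description: the claimed parameters are [10, 4, 7]_13; such a code would be MDS (meets Singleton bound).


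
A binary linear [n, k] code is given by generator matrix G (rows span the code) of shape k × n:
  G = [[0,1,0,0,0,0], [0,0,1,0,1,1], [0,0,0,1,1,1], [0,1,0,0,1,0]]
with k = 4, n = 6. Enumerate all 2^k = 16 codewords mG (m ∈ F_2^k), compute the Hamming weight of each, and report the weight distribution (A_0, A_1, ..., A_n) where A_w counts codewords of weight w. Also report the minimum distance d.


Weight distribution: A_0 = 1, A_1 = 2, A_2 = 4, A_3 = 6, A_4 = 3. Minimum distance d = 1.

Enumerate all 2^4 = 16 messages m ∈ F_2^4.
For each, compute codeword c = mG in F_2^6, then tally its weight.
  m = 0000 → c = 000000, weight = 0.
  m = 1000 → c = 010000, weight = 1.
  m = 0100 → c = 001011, weight = 3.
  m = 1100 → c = 011011, weight = 4.
  m = 0010 → c = 000111, weight = 3.
  m = 1010 → c = 010111, weight = 4.
  m = 0110 → c = 001100, weight = 2.
  m = 1110 → c = 011100, weight = 3.
  m = 0001 → c = 010010, weight = 2.
  m = 1001 → c = 000010, weight = 1.
  m = 0101 → c = 011001, weight = 3.
  m = 1101 → c = 001001, weight = 2.
  m = 0011 → c = 010101, weight = 3.
  m = 1011 → c = 000101, weight = 2.
  m = 0111 → c = 011110, weight = 4.
  m = 1111 → c = 001110, weight = 3.
Tally weights:
  weight 0: 1 codewords.
  weight 1: 2 codewords.
  weight 2: 4 codewords.
  weight 3: 6 codewords.
  weight 4: 3 codewords.
Minimum distance d = smallest w > 0 with A_w > 0 = 1.
Sanity: Σ A_w = 16 = 2^4 = 16 ✓.


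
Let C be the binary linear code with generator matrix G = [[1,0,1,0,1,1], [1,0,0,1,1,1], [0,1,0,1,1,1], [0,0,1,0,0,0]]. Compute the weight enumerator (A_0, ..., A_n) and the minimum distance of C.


Weight distribution: A_0 = 1, A_1 = 2, A_2 = 2, A_3 = 4, A_4 = 5, A_5 = 2. Minimum distance d = 1.

Enumerate all 2^4 = 16 messages m ∈ F_2^4.
For each, compute codeword c = mG in F_2^6, then tally its weight.
  m = 0000 → c = 000000, weight = 0.
  m = 1000 → c = 101011, weight = 4.
  m = 0100 → c = 100111, weight = 4.
  m = 1100 → c = 001100, weight = 2.
  m = 0010 → c = 010111, weight = 4.
  m = 1010 → c = 111100, weight = 4.
  m = 0110 → c = 110000, weight = 2.
  m = 1110 → c = 011011, weight = 4.
  m = 0001 → c = 001000, weight = 1.
  m = 1001 → c = 100011, weight = 3.
  m = 0101 → c = 101111, weight = 5.
  m = 1101 → c = 000100, weight = 1.
  m = 0011 → c = 011111, weight = 5.
  m = 1011 → c = 110100, weight = 3.
  m = 0111 → c = 111000, weight = 3.
  m = 1111 → c = 010011, weight = 3.
Tally weights:
  weight 0: 1 codewords.
  weight 1: 2 codewords.
  weight 2: 2 codewords.
  weight 3: 4 codewords.
  weight 4: 5 codewords.
  weight 5: 2 codewords.
Minimum distance d = smallest w > 0 with A_w > 0 = 1.
Sanity: Σ A_w = 16 = 2^4 = 16 ✓.


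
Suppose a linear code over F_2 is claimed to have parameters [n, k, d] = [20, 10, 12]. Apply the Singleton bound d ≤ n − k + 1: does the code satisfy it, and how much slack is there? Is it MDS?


Singleton RHS = n − k + 1 = 11, slack = -1, bound violated (no such code; not MDS).

Singleton bound: d ≤ n − k + 1.
Here n = 20, k = 10, so n − k + 1 = 11.
Given d = 12, check d ≤ 11: NO.
Slack = (n − k + 1) − d = -1.
The slack is negative: d = 12 exceeds n − k + 1 = 11 by 1, so the Singleton bound is violated and no linear [20, 10, 12]_2 code can exist. In particular it is not MDS (MDS requires d = n − k + 1 exactly).
Description: the claimed parameters are [20, 10, 12]_2; such a code would be impossible (violates the Singleton bound).


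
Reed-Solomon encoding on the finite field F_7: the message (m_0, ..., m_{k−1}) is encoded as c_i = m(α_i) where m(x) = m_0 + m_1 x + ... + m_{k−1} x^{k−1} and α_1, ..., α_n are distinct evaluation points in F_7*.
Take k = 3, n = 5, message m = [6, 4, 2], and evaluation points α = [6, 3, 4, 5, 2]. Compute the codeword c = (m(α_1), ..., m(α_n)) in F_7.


c = [4, 1, 5, 6, 1]

Message polynomial: m(x) = 6 + 4·x + 2·x^2 (mod 7).
For each evaluation point α_i, compute m(α_i) mod 7:
  α_1 = 6: Horner steps 2 → 2 → 4, so m(6) = 4.
  α_2 = 3: Horner steps 2 → 3 → 1, so m(3) = 1.
  α_3 = 4: Horner steps 2 → 5 → 5, so m(4) = 5.
  α_4 = 5: Horner steps 2 → 0 → 6, so m(5) = 6.
  α_5 = 2: Horner steps 2 → 1 → 1, so m(2) = 1.
Codeword c = [4, 1, 5, 6, 1] ∈ F_7^5.


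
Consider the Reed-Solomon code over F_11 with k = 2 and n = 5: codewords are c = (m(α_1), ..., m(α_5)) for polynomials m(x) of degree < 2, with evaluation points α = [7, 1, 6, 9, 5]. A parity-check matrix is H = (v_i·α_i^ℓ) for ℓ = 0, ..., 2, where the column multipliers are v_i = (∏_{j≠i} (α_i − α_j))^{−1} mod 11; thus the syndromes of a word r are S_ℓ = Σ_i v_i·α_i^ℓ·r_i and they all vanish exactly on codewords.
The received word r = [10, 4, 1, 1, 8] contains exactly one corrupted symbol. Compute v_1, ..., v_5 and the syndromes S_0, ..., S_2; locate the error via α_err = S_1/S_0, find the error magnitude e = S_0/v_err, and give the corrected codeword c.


S = (9, 10, 5), error at position 3, error magnitude e = 3, c = [10, 4, 9, 1, 8].

Step 1: column multipliers v_i = (∏_{j≠i}(α_i − α_j))^{−1} mod 11.
  i = 1 (α = 7): (7−1)(7−6)(7−9)(7−5) = 6·1·(−2)·2 = −24 ≡ 9, so v_1 = 9^{−1} = 5 (mod 11).
  i = 2 (α = 1): (1−7)(1−6)(1−9)(1−5) = (−6)·(−5)·(−8)·(−4) = 960 ≡ 3, so v_2 = 3^{−1} = 4 (mod 11).
  i = 3 (α = 6): (6−7)(6−1)(6−9)(6−5) = (−1)·5·(−3)·1 = 15 ≡ 4, so v_3 = 4^{−1} = 3 (mod 11).
  i = 4 (α = 9): (9−7)(9−1)(9−6)(9−5) = 2·8·3·4 = 192 ≡ 5, so v_4 = 5^{−1} = 9 (mod 11).
  i = 5 (α = 5): (5−7)(5−1)(5−6)(5−9) = (−2)·4·(−1)·(−4) = −32 ≡ 1, so v_5 = 1^{−1} = 1 (mod 11).
  v = [5, 4, 3, 9, 1].
Step 2: syndromes of r = [10, 4, 1, 1, 8] (all sums mod 11).
  S_0 = Σ v_i r_i = 5·10 + 4·4 + 3·1 + 9·1 + 1·8 = 86 ≡ 9.
  S_1 = Σ v_i α_i r_i = 5·7·10 + 4·1·4 + 3·6·1 + 9·9·1 + 1·5·8 = 505 ≡ 10.
  α_i^2 mod 11 = [5, 1, 3, 4, 3].
  S_2 = Σ v_i α_i^2 r_i = 5·5·10 + 4·1·4 + 3·3·1 + 9·4·1 + 1·3·8 = 335 ≡ 5.
  S = (9, 10, 5) ≠ 0, so r is not a codeword (an error is present).
Step 3: locate the error. For a single error e at position i, S_ℓ = v_i·e·α_i^ℓ, so α_err = S_1/S_0.
  S_0^{−1} = 9^{−1} = 5 (mod 11), so α_err = 10·5 = 50 ≡ 6 = α_3. Error position i = 3.
  Consistency check: S_2/S_1 = 5·10 = 50 ≡ 6 = α_err ✓ (single-error assumption holds).
Step 4: error magnitude e = S_0/v_3 = S_0·∏_{j≠3}(α_3 − α_j) = 9·4 = 36 ≡ 3 (mod 11).
Step 5: correct position 3: c_3 = r_3 − e = 1 − 3 ≡ 9 (mod 11). Hence c = [10, 4, 9, 1, 8].
  Check: interpolating c through the α_i gives m(x) = 3 + 1·x (degree < 2) with m(α_i) = c_i for every i, so c is indeed a codeword.
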